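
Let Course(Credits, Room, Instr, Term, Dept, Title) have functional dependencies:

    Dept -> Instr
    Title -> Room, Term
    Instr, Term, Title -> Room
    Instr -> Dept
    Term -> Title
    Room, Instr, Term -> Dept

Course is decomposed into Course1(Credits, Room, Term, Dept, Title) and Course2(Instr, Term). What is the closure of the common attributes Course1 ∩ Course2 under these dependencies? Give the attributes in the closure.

Course1 ∩ Course2 = {Term}.
Term → Title applies, adding Title
Title → Room, Term applies, adding Room
Closure: {Room, Term, Title}.

Room, Term, Title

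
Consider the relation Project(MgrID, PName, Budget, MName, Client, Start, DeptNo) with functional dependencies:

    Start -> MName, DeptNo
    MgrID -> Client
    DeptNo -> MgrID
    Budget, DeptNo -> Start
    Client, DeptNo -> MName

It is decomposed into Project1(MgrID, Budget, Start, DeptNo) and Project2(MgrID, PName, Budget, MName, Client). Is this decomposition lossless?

Common attributes: Project1 ∩ Project2 = {MgrID, Budget}.
Closure of {MgrID, Budget}: MgrID → Client applies, adding Client. So (MgrID, Budget)⁺ = {MgrID, Budget, Client}.
The closure contains neither all of Project1 = {MgrID, Budget, Start, DeptNo} nor all of Project2 = {MgrID, PName, Budget, MName, Client}, so the common attributes are not a superkey of either fragment. The join is lossy.

No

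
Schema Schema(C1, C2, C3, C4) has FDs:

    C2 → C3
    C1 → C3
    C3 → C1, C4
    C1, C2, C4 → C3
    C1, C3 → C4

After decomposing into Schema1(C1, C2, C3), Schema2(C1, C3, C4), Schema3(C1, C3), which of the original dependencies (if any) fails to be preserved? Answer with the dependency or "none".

none

C2 → C3 lies within Schema1.
C1 → C3 lies within Schema1.
C3 → C1, C4 lies within Schema2.
C1, C2, C4 → C3: restricted closure across fragments reaches C3.
C1, C3 → C4 lies within Schema2.
Every dependency is enforceable on the fragments, so the decomposition is dependency-preserving.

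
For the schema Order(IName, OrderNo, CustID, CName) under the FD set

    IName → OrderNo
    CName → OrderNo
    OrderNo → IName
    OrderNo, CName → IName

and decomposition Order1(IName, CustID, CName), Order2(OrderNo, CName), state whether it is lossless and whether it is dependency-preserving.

lossless but not dependency-preserving

Lossless test: (CName)⁺ = {IName, OrderNo, CName}, which contains all of one fragment — lossless.
Dependency preservation: the restricted closure of {IName} across the fragments never reaches {OrderNo}, so IName → OrderNo cannot be enforced without a join — not preserved.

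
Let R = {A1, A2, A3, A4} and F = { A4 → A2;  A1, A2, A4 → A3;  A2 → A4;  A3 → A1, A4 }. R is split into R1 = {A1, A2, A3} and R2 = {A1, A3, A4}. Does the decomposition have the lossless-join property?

Common attributes: R1 ∩ R2 = {A1, A3}.
Closure of {A1, A3}: A3 → A1, A4 applies, adding A4; A4 → A2 applies, adding A2. So (A1, A3)⁺ = {A1, A2, A3, A4}.
This closure contains every attribute of R1, so R1 ∩ R2 → R1. The join is lossless.

Yes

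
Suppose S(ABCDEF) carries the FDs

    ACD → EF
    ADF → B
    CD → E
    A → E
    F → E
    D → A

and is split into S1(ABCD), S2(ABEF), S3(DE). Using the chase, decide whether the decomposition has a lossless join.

No

Chase test. Columns are ABCDEF; row i has aⱼ where attribute j ∈ Si, else bᵢⱼ.
Initial tableau (one row per fragment):
  row 1: a1 a2 a3 a4 b15 b16
  row 2: a1 a2 b23 b24 a5 a6
  row 3: b31 b32 b33 a4 a5 b36
Rows 1 and 2 agree on A; apply A→E and equate their E entries.
Rows 1 and 3 agree on D; apply D→A and equate their A entries.
No row becomes fully distinguished — the join is lossy.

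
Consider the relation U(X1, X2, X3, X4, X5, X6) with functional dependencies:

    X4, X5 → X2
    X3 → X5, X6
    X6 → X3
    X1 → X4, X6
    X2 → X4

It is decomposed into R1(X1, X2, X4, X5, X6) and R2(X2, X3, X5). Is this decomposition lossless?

No

Common attributes: R1 ∩ R2 = {X2, X5}.
Closure of {X2, X5}: X2 → X4 applies, adding X4. So (X2, X5)⁺ = {X2, X4, X5}.
The closure contains neither all of R1 = {X1, X2, X4, X5, X6} nor all of R2 = {X2, X3, X5}, so the common attributes are not a superkey of either fragment. The join is lossy.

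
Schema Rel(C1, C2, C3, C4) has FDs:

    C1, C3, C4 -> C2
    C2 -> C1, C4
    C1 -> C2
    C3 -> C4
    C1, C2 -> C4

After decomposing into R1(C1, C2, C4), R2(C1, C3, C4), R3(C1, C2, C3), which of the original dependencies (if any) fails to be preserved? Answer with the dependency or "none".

none

C1, C3, C4 → C2: restricted closure across fragments reaches C2.
C2 → C1, C4 lies within R1.
C1 → C2 lies within R1.
C3 → C4 lies within R2.
C1, C2 → C4 lies within R1.
Every dependency is enforceable on the fragments, so the decomposition is dependency-preserving.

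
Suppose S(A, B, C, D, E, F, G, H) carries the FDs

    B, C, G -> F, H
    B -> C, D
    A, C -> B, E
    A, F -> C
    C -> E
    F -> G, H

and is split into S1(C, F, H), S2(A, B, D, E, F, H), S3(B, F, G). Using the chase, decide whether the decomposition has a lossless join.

Chase test. Columns are A, B, C, D, E, F, G, H; row i has aⱼ where attribute j ∈ Si, else bᵢⱼ.
Initial tableau (one row per fragment):
  row 1: b11 b12 a3 b14 b15 a6 b17 a8
  row 2: a1 a2 b23 a4 a5 a6 b27 a8
  row 3: b31 a2 b33 b34 b35 a6 a7 b38
Rows 2 and 3 agree on B; apply B→C, D and equate their C, D entries.
Rows 2 and 3 agree on C; apply C→E and equate their E entries.
Rows 1 and 2 agree on F; apply F→G, H and equate their G, H entries.
Rows 1 and 3 agree on F; apply F→G, H and equate their G, H entries.
No row becomes fully distinguished — the join is lossy.

No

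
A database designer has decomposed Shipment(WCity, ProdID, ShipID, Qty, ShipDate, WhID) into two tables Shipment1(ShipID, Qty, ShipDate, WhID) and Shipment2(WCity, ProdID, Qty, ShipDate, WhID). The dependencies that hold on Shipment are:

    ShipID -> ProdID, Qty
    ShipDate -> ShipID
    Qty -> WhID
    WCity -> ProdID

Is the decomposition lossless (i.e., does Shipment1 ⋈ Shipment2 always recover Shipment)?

Yes

Common attributes: Shipment1 ∩ Shipment2 = {Qty, ShipDate, WhID}.
Closure of {Qty, ShipDate, WhID}: ShipDate → ShipID applies, adding ShipID; ShipID → ProdID, Qty applies, adding ProdID. So (Qty, ShipDate, WhID)⁺ = {ProdID, ShipID, Qty, ShipDate, WhID}.
This closure contains every attribute of Shipment1, so Shipment1 ∩ Shipment2 → Shipment1. The join is lossless.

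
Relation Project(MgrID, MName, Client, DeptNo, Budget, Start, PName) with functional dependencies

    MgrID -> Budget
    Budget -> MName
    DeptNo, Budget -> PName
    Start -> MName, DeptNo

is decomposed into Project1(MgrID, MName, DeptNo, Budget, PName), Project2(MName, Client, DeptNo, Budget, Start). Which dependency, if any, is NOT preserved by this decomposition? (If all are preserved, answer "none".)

MgrID → Budget lies within Project1.
Budget → MName lies within Project1.
DeptNo, Budget → PName lies within Project1.
Start → MName, DeptNo lies within Project2.
Every dependency is enforceable on the fragments, so the decomposition is dependency-preserving.

none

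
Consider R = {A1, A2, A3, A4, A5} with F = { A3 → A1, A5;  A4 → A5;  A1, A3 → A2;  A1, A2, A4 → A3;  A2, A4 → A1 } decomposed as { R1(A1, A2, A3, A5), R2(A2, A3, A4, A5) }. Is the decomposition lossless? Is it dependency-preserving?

lossless and dependency-preserving

Lossless test: (A2, A3, A5)⁺ = {A1, A2, A3, A5}, which contains all of one fragment — lossless.
Dependency preservation: A1, A2, A4 → A3; A2, A4 → A1 are not contained in any single fragment, but the restricted closure of each left-hand side across the fragments still reaches the right-hand side; the remaining FDs each lie inside some fragment. All dependencies are preserved.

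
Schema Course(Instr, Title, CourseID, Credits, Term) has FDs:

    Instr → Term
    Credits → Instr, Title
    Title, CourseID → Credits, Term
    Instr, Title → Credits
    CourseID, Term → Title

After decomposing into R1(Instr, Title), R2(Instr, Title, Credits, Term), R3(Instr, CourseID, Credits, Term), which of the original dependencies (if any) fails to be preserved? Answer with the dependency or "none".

Title, CourseID → Credits, Term

Check Title, CourseID → Credits, Term: no single fragment contains all of {Title, CourseID, Credits, Term}, and the restricted closure of {Title, CourseID} across the fragments never reaches {Credits, Term}.
Instr → Term is preserved.
Credits → Instr, Title is preserved.
Instr, Title → Credits is preserved.
CourseID, Term → Title is preserved.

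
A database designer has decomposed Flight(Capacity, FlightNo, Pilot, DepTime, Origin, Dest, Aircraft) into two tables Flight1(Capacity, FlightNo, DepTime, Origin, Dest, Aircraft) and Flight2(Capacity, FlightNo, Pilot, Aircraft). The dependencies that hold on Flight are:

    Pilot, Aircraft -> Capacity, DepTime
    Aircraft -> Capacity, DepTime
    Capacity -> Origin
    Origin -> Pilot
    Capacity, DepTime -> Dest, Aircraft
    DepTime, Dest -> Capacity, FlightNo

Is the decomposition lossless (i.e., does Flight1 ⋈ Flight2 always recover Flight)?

Yes

Common attributes: Flight1 ∩ Flight2 = {Capacity, FlightNo, Aircraft}.
Closure of {Capacity, FlightNo, Aircraft}: Aircraft → Capacity, DepTime applies, adding DepTime; Capacity → Origin applies, adding Origin; Origin → Pilot applies, adding Pilot; Capacity, DepTime → Dest, Aircraft applies, adding Dest. So (Capacity, FlightNo, Aircraft)⁺ = {Capacity, FlightNo, Pilot, DepTime, Origin, Dest, Aircraft}.
This closure contains every attribute of Flight1, so Flight1 ∩ Flight2 → Flight1. The join is lossless.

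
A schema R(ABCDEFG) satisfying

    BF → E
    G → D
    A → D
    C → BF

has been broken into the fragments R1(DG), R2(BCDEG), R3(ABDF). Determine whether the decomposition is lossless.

Chase test. Columns are ABCDEFG; row i has aⱼ where attribute j ∈ Ri, else bᵢⱼ.
Initial tableau (one row per fragment):
  row 1: b11 b12 b13 a4 b15 b16 a7
  row 2: b21 a2 a3 a4 a5 b26 a7
  row 3: a1 a2 b33 a4 b35 a6 b37
No row becomes fully distinguished — the join is lossy.

No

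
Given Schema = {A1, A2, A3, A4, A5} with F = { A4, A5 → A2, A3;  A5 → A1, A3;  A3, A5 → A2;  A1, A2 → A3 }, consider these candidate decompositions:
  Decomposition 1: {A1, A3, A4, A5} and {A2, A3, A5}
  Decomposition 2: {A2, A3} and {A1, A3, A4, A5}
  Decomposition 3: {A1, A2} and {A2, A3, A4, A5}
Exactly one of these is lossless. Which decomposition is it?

Decomposition 1

Decomposition 1: common = {A3, A5}, closure = {A1, A2, A3, A5} → lossless.
Decomposition 2: common = {A3}, closure = {A3} → lossy.
Decomposition 3: common = {A2}, closure = {A2} → lossy.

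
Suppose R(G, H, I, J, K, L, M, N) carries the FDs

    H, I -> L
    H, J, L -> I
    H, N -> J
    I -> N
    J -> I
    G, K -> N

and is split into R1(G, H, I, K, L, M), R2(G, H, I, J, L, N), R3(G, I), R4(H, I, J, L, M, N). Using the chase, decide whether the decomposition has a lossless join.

Chase test. Columns are G, H, I, J, K, L, M, N; row i has aⱼ where attribute j ∈ Ri, else bᵢⱼ.
Initial tableau (one row per fragment):
  row 1: a1 a2 a3 b14 a5 a6 a7 b18
  row 2: a1 a2 a3 a4 b25 a6 b27 a8
  row 3: a1 b32 a3 b34 b35 b36 b37 b38
  row 4: b41 a2 a3 a4 b45 a6 a7 a8
Rows 1 and 2 agree on I; apply I→N and equate their N entries.
Rows 1 and 3 agree on I; apply I→N and equate their N entries.
Rows 1 and 2 agree on H, N; apply H, N→J and equate their J entries.
Row 1 is now all distinguished symbols — the join is lossless.

Yes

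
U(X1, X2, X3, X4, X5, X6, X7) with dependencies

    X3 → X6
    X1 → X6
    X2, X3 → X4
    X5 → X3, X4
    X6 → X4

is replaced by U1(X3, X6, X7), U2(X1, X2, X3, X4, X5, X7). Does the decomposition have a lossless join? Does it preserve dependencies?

Lossless test: (X3, X7)⁺ = {X3, X4, X6, X7}, which contains all of one fragment — lossless.
Dependency preservation: the restricted closure of {X1} across the fragments never reaches {X6}, so X1 → X6 cannot be enforced without a join — not preserved.

lossless but not dependency-preserving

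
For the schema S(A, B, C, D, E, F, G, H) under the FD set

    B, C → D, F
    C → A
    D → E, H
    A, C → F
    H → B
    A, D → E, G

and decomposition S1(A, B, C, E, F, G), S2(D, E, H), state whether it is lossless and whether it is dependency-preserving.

Lossless test: (E)⁺ = {E}, which is a superkey of neither fragment — lossy.
Dependency preservation: the restricted closure of {B, C} across the fragments never reaches {D, F}, so B, C → D, F cannot be enforced without a join — not preserved.

lossy and not dependency-preserving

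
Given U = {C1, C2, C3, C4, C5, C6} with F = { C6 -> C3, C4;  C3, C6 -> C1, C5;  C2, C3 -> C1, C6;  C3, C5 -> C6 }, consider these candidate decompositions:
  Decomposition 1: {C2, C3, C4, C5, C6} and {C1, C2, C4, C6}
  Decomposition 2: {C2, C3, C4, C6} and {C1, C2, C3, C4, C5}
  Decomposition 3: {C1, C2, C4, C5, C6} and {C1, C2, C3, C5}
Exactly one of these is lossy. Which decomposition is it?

Decomposition 1: common = {C2, C4, C6}, closure = {C1, C2, C3, C4, C5, C6} → lossless.
Decomposition 2: common = {C2, C3, C4}, closure = {C1, C2, C3, C4, C5, C6} → lossless.
Decomposition 3: common = {C1, C2, C5}, closure = {C1, C2, C5} → lossy.

Decomposition 3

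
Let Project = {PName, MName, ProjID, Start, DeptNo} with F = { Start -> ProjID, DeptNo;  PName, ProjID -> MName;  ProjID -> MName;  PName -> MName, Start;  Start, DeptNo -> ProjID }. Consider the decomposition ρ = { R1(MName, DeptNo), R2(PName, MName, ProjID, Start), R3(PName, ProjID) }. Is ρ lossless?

No

Chase test. Columns are PName, MName, ProjID, Start, DeptNo; row i has aⱼ where attribute j ∈ Ri, else bᵢⱼ.
Initial tableau (one row per fragment):
  row 1: b11 a2 b13 b14 a5
  row 2: a1 a2 a3 a4 b25
  row 3: a1 b32 a3 b34 b35
Rows 2 and 3 agree on PName, ProjID; apply PName, ProjID→MName and equate their MName entries.
Rows 2 and 3 agree on PName; apply PName→MName, Start and equate their MName, Start entries.
Rows 2 and 3 agree on Start; apply Start→ProjID, DeptNo and equate their ProjID, DeptNo entries.
No row becomes fully distinguished — the join is lossy.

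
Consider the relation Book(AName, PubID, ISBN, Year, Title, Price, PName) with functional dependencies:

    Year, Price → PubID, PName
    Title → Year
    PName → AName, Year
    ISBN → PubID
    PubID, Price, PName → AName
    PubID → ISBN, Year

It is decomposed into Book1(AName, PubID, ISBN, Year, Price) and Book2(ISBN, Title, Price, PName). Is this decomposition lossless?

Common attributes: Book1 ∩ Book2 = {ISBN, Price}.
Closure of {ISBN, Price}: ISBN → PubID applies, adding PubID; PubID → ISBN, Year applies, adding Year; Year, Price → PubID, PName applies, adding PName; PName → AName, Year applies, adding AName. So (ISBN, Price)⁺ = {AName, PubID, ISBN, Year, Price, PName}.
This closure contains every attribute of Book1, so Book1 ∩ Book2 → Book1. The join is lossless.

Yes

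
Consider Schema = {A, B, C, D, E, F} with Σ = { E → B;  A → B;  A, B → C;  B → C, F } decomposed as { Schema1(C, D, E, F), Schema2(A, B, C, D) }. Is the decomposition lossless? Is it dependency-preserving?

lossy and not dependency-preserving

Lossless test: (C, D)⁺ = {C, D}, which is a superkey of neither fragment — lossy.
Dependency preservation: the restricted closure of {E} across the fragments never reaches {B}, so E → B cannot be enforced without a join — not preserved.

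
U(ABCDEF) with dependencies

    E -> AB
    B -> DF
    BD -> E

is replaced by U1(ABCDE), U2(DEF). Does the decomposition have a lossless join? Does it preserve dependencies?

lossless and dependency-preserving

Lossless test: (DE)⁺ = {ABDEF}, which contains all of one fragment — lossless.
Dependency preservation: B → DF is not contained in any single fragment, but the restricted closure of its left-hand side across the fragments still reaches the right-hand side; the remaining FDs each lie inside some fragment. All dependencies are preserved.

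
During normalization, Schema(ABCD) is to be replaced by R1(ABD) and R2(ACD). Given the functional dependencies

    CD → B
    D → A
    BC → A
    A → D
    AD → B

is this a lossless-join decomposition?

Yes

Common attributes: R1 ∩ R2 = {AD}.
Closure of {AD}: AD → B applies, adding B. So (AD)⁺ = {ABD}.
This closure contains every attribute of R1, so R1 ∩ R2 → R1. The join is lossless.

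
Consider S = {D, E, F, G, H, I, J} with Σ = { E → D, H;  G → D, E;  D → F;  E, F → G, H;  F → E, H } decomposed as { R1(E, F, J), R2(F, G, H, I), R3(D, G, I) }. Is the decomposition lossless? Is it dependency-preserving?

Lossless test (chase): Rows 2 and 3 agree on G; apply G→D, E and equate their D, E entries. Rows 2 and 3 agree on D; apply D→F and equate their F entries. Rows 2 and 3 agree on E, F; apply E, F→G, H and equate their G, H entries. Rows 1 and 2 agree on F; apply F→E, H and equate their E, H entries. Rows 1 and 2 agree on E; apply E→D, H and equate their D, H entries. Rows 1 and 2 agree on E, F; apply E, F→G, H and equate their G, H entries. No row becomes fully distinguished — the join is lossy.
Dependency preservation: E → D, H; G → D, E; D → F; E, F → G, H; F → E, H are not contained in any single fragment, but the restricted closure of each left-hand side across the fragments still reaches the right-hand side; the remaining FDs each lie inside some fragment. All dependencies are preserved.

lossy but dependency-preserving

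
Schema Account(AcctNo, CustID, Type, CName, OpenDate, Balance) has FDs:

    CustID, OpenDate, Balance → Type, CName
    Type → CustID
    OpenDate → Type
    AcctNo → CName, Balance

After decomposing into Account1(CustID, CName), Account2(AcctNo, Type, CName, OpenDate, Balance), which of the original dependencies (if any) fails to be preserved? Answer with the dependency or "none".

Check Type → CustID: no single fragment contains all of {CustID, Type}, and the restricted closure of {Type} across the fragments never reaches {CustID}.
CustID, OpenDate, Balance → Type, CName is preserved.
OpenDate → Type is preserved.
AcctNo → CName, Balance is preserved.

Type → CustID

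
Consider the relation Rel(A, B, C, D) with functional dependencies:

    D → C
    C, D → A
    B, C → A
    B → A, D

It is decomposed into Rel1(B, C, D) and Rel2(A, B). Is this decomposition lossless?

Common attributes: Rel1 ∩ Rel2 = {B}.
Closure of {B}: B → A, D applies, adding A, D; D → C applies, adding C. So (B)⁺ = {A, B, C, D}.
This closure contains every attribute of Rel1, so Rel1 ∩ Rel2 → Rel1. The join is lossless.

Yes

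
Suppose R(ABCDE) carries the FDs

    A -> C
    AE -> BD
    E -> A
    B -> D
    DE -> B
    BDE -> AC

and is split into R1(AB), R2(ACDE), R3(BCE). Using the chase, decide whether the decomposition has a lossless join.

Chase test. Columns are ABCDE; row i has aⱼ where attribute j ∈ Ri, else bᵢⱼ.
Initial tableau (one row per fragment):
  row 1: a1 a2 b13 b14 b15
  row 2: a1 b22 a3 a4 a5
  row 3: b31 a2 a3 b34 a5
Rows 1 and 2 agree on A; apply A→C and equate their C entries.
Rows 2 and 3 agree on E; apply E→A and equate their A entries.
Rows 1 and 3 agree on B; apply B→D and equate their D entries.
Rows 2 and 3 agree on AE; apply AE→BD and equate their BD entries.
Row 2 is now all distinguished symbols — the join is lossless.

Yes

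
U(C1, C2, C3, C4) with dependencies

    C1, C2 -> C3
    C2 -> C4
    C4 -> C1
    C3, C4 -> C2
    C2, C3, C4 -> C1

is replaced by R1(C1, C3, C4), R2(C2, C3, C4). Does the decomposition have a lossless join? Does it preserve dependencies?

Lossless test: (C3, C4)⁺ = {C1, C2, C3, C4}, which contains all of one fragment — lossless.
Dependency preservation: C1, C2 → C3; C2, C3, C4 → C1 are not contained in any single fragment, but the restricted closure of each left-hand side across the fragments still reaches the right-hand side; the remaining FDs each lie inside some fragment. All dependencies are preserved.

lossless and dependency-preserving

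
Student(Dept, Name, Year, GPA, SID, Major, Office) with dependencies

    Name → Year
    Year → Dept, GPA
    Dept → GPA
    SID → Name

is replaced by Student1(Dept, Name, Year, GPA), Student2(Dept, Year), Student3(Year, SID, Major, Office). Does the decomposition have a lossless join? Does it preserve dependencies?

Lossless test (chase): Rows 1 and 2 agree on Year; apply Year→Dept, GPA and equate their Dept, GPA entries. Rows 1 and 3 agree on Year; apply Year→Dept, GPA and equate their Dept, GPA entries. No row becomes fully distinguished — the join is lossy.
Dependency preservation: the restricted closure of {SID} across the fragments never reaches {Name}, so SID → Name cannot be enforced without a join — not preserved.

lossy and not dependency-preserving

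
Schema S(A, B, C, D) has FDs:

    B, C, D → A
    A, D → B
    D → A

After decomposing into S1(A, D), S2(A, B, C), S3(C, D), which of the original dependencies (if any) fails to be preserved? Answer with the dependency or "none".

Check A, D → B: no single fragment contains all of {A, B, D}, and the restricted closure of {A, D} across the fragments never reaches {B}.
B, C, D → A is preserved.
D → A is preserved.

A, D → B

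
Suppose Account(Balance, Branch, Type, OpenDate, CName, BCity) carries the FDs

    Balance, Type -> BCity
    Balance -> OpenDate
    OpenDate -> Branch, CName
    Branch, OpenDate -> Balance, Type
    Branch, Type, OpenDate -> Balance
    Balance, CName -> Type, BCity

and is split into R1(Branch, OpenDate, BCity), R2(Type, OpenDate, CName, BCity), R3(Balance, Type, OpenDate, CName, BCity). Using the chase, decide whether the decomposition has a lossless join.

Chase test. Columns are Balance, Branch, Type, OpenDate, CName, BCity; row i has aⱼ where attribute j ∈ Ri, else bᵢⱼ.
Initial tableau (one row per fragment):
  row 1: b11 a2 b13 a4 b15 a6
  row 2: b21 b22 a3 a4 a5 a6
  row 3: a1 b32 a3 a4 a5 a6
Rows 1 and 2 agree on OpenDate; apply OpenDate→Branch, CName and equate their Branch, CName entries.
Rows 1 and 3 agree on OpenDate; apply OpenDate→Branch, CName and equate their Branch, CName entries.
Rows 1 and 2 agree on Branch, OpenDate; apply Branch, OpenDate→Balance, Type and equate their Balance, Type entries.
Rows 1 and 3 agree on Branch, OpenDate; apply Branch, OpenDate→Balance, Type and equate their Balance, Type entries.
Row 1 is now all distinguished symbols — the join is lossless.

Yes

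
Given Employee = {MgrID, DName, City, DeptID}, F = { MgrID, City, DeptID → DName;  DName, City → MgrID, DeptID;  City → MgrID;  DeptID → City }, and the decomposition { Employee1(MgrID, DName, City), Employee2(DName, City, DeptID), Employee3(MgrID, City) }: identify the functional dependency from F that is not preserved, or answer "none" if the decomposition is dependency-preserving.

none

MgrID, City, DeptID → DName: restricted closure across fragments reaches DName.
DName, City → MgrID, DeptID: restricted closure across fragments reaches MgrID, DeptID.
City → MgrID lies within Employee1.
DeptID → City lies within Employee2.
Every dependency is enforceable on the fragments, so the decomposition is dependency-preserving.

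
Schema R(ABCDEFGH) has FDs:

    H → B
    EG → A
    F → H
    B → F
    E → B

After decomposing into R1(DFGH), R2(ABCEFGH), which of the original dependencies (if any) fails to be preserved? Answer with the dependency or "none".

none

H → B lies within R2.
EG → A lies within R2.
F → H lies within R1.
B → F lies within R2.
E → B lies within R2.
Every dependency is enforceable on the fragments, so the decomposition is dependency-preserving.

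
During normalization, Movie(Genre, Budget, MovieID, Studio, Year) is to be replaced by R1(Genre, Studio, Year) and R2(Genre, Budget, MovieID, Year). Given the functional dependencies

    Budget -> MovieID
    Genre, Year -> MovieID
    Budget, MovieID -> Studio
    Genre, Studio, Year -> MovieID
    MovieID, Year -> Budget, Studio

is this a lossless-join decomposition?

Yes

Common attributes: R1 ∩ R2 = {Genre, Year}.
Closure of {Genre, Year}: Genre, Year → MovieID applies, adding MovieID; MovieID, Year → Budget, Studio applies, adding Budget, Studio. So (Genre, Year)⁺ = {Genre, Budget, MovieID, Studio, Year}.
This closure contains every attribute of R1, so R1 ∩ R2 → R1. The join is lossless.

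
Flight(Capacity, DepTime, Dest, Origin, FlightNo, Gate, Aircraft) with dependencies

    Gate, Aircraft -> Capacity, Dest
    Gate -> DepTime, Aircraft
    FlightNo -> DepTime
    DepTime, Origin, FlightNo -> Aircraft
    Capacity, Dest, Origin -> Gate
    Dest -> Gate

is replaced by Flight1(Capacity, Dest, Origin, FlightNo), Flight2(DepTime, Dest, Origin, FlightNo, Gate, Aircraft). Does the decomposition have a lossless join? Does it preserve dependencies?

Lossless test: (Dest, Origin, FlightNo)⁺ = {Capacity, DepTime, Dest, Origin, FlightNo, Gate, Aircraft}, which contains all of one fragment — lossless.
Dependency preservation: Gate, Aircraft → Capacity, Dest; Capacity, Dest, Origin → Gate are not contained in any single fragment, but the restricted closure of each left-hand side across the fragments still reaches the right-hand side; the remaining FDs each lie inside some fragment. All dependencies are preserved.

lossless and dependency-preserving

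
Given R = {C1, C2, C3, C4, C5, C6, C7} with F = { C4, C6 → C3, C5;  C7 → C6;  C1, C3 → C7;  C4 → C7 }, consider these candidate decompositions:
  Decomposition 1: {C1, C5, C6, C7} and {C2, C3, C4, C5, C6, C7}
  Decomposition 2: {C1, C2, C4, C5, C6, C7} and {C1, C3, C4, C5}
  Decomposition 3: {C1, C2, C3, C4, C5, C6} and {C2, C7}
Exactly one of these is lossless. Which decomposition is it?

Decomposition 2

Decomposition 1: common = {C5, C6, C7}, closure = {C5, C6, C7} → lossy.
Decomposition 2: common = {C1, C4, C5}, closure = {C1, C3, C4, C5, C6, C7} → lossless.
Decomposition 3: common = {C2}, closure = {C2} → lossy.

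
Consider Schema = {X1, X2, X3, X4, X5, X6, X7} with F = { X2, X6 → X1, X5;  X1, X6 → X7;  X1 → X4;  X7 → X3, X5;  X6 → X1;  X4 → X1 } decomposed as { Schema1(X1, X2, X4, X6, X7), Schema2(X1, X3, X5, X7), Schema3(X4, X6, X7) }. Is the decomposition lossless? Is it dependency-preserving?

Lossless test (chase): Rows 1 and 2 agree on X1; apply X1→X4 and equate their X4 entries. Rows 1 and 2 agree on X7; apply X7→X3, X5 and equate their X3, X5 entries. Rows 1 and 3 agree on X7; apply X7→X3, X5 and equate their X3, X5 entries. Rows 1 and 3 agree on X6; apply X6→X1 and equate their X1 entries. Row 1 is now all distinguished symbols — the join is lossless.
Dependency preservation: X2, X6 → X1, X5 is not contained in any single fragment, but the restricted closure of its left-hand side across the fragments still reaches the right-hand side; the remaining FDs each lie inside some fragment. All dependencies are preserved.

lossless and dependency-preserving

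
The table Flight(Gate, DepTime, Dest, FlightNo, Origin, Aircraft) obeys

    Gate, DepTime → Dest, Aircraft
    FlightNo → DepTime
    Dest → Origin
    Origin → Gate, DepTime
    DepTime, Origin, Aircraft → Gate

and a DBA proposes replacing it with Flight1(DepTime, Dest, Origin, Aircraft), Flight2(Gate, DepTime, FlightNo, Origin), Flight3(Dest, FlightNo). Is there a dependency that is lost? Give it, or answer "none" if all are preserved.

Gate, DepTime → Dest, Aircraft: restricted closure across fragments reaches Dest, Aircraft.
FlightNo → DepTime lies within Flight2.
Dest → Origin lies within Flight1.
Origin → Gate, DepTime lies within Flight2.
DepTime, Origin, Aircraft → Gate: restricted closure across fragments reaches Gate.
Every dependency is enforceable on the fragments, so the decomposition is dependency-preserving.

none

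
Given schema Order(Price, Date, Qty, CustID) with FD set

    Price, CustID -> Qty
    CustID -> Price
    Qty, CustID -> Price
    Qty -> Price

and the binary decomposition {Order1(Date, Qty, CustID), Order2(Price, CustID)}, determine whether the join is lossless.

Yes

Common attributes: Order1 ∩ Order2 = {CustID}.
Closure of {CustID}: CustID → Price applies, adding Price; Price, CustID → Qty applies, adding Qty. So (CustID)⁺ = {Price, Qty, CustID}.
This closure contains every attribute of Order2, so Order1 ∩ Order2 → Order2. The join is lossless.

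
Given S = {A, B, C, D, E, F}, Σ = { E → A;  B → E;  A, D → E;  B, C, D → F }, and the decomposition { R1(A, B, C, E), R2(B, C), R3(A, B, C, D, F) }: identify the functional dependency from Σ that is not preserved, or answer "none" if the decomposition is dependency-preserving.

Check A, D → E: no single fragment contains all of {A, D, E}, and the restricted closure of {A, D} across the fragments never reaches {E}.
E → A is preserved.
B → E is preserved.
B, C, D → F is preserved.

A, D → E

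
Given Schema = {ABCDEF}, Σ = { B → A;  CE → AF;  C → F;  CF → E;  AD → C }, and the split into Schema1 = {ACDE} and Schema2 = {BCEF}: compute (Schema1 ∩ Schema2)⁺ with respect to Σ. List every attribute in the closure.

ACEF

Schema1 ∩ Schema2 = {CE}.
CE → AF applies, adding AF
Closure: {ACEF}.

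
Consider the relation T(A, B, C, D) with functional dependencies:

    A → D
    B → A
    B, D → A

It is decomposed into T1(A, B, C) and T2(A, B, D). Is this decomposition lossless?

Common attributes: T1 ∩ T2 = {A, B}.
Closure of {A, B}: A → D applies, adding D. So (A, B)⁺ = {A, B, D}.
This closure contains every attribute of T2, so T1 ∩ T2 → T2. The join is lossless.

Yes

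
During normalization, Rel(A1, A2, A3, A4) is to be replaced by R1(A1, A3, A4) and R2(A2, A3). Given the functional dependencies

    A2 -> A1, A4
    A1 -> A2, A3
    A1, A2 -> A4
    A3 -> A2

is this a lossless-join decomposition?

Yes

Common attributes: R1 ∩ R2 = {A3}.
Closure of {A3}: A3 → A2 applies, adding A2; A2 → A1, A4 applies, adding A1, A4. So (A3)⁺ = {A1, A2, A3, A4}.
This closure contains every attribute of R1, so R1 ∩ R2 → R1. The join is lossless.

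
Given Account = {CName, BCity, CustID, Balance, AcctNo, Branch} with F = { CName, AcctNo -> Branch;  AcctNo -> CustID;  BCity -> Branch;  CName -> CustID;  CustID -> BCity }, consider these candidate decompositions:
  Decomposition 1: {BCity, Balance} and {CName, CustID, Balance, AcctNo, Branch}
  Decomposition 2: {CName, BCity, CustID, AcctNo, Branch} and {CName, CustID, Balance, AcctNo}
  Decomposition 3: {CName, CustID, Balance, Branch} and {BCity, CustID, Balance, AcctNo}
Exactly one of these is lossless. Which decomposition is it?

Decomposition 1: common = {Balance}, closure = {Balance} → lossy.
Decomposition 2: common = {CName, CustID, AcctNo}, closure = {CName, BCity, CustID, AcctNo, Branch} → lossless.
Decomposition 3: common = {CustID, Balance}, closure = {BCity, CustID, Balance, Branch} → lossy.

Decomposition 2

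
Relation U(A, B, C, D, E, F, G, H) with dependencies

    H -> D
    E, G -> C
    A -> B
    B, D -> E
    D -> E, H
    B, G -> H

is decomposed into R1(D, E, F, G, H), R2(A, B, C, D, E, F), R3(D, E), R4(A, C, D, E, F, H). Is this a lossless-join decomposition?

Chase test. Columns are A, B, C, D, E, F, G, H; row i has aⱼ where attribute j ∈ Ri, else bᵢⱼ.
Initial tableau (one row per fragment):
  row 1: b11 b12 b13 a4 a5 a6 a7 a8
  row 2: a1 a2 a3 a4 a5 a6 b27 b28
  row 3: b31 b32 b33 a4 a5 b36 b37 b38
  row 4: a1 b42 a3 a4 a5 a6 b47 a8
Rows 2 and 4 agree on A; apply A→B and equate their B entries.
Rows 1 and 2 agree on D; apply D→E, H and equate their E, H entries.
Rows 1 and 3 agree on D; apply D→E, H and equate their E, H entries.
No row becomes fully distinguished — the join is lossy.

No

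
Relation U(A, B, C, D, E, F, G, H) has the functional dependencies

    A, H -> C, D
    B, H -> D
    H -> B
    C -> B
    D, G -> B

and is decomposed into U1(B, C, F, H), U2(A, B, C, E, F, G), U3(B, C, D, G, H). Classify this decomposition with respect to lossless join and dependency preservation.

lossy and not dependency-preserving

Lossless test (chase): Rows 1 and 3 agree on B, H; apply B, H→D and equate their D entries. No row becomes fully distinguished — the join is lossy.
Dependency preservation: the restricted closure of {A, H} across the fragments never reaches {C, D}, so A, H → C, D cannot be enforced without a join — not preserved.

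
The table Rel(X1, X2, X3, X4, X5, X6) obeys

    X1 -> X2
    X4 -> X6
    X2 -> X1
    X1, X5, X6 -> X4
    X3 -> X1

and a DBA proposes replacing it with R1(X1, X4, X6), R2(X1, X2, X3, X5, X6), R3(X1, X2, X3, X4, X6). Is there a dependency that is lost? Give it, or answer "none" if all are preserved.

Check X1, X5, X6 → X4: no single fragment contains all of {X1, X4, X5, X6}, and the restricted closure of {X1, X5, X6} across the fragments never reaches {X4}.
X1 → X2 is preserved.
X4 → X6 is preserved.
X2 → X1 is preserved.
X3 → X1 is preserved.

X1, X5, X6 -> X4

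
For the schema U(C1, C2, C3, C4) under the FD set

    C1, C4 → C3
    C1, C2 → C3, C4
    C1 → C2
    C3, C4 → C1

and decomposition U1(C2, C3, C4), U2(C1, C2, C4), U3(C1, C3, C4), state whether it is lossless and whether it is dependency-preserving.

Lossless test (chase): Rows 2 and 3 agree on C1, C4; apply C1, C4→C3 and equate their C3 entries. Rows 2 and 3 agree on C1; apply C1→C2 and equate their C2 entries. Rows 1 and 2 agree on C3, C4; apply C3, C4→C1 and equate their C1 entries. Row 1 is now all distinguished symbols — the join is lossless.
Dependency preservation: C1, C2 → C3, C4 is not contained in any single fragment, but the restricted closure of its left-hand side across the fragments still reaches the right-hand side; the remaining FDs each lie inside some fragment. All dependencies are preserved.

lossless and dependency-preserving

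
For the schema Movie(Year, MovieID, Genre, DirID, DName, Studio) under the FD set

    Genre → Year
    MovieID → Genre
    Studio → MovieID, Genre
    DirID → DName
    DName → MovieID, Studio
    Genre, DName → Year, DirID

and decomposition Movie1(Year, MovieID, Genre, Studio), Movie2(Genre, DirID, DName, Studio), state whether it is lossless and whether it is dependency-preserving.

lossless and dependency-preserving

Lossless test: (Genre, Studio)⁺ = {Year, MovieID, Genre, Studio}, which contains all of one fragment — lossless.
Dependency preservation: DName → MovieID, Studio; Genre, DName → Year, DirID are not contained in any single fragment, but the restricted closure of each left-hand side across the fragments still reaches the right-hand side; the remaining FDs each lie inside some fragment. All dependencies are preserved.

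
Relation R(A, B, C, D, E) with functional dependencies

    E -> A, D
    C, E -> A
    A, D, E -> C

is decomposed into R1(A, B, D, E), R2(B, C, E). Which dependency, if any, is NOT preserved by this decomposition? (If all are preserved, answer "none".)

E → A, D lies within R1.
C, E → A: restricted closure across fragments reaches A.
A, D, E → C: restricted closure across fragments reaches C.
Every dependency is enforceable on the fragments, so the decomposition is dependency-preserving.

none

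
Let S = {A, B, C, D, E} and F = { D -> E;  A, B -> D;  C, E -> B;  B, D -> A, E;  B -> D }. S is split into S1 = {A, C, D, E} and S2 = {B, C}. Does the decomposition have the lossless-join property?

Common attributes: S1 ∩ S2 = {C}.
No dependency enlarges {C}, so (C)⁺ = {C}.
The closure contains neither all of S1 = {A, C, D, E} nor all of S2 = {B, C}, so the common attributes are not a superkey of either fragment. The join is lossy.

No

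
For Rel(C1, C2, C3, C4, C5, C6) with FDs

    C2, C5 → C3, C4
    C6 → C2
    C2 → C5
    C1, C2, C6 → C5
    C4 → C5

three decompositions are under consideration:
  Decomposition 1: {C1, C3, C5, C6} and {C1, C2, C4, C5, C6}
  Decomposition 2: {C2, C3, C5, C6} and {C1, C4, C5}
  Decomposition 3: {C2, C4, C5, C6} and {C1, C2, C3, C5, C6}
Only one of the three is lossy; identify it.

Decomposition 1: common = {C1, C5, C6}, closure = {C1, C2, C3, C4, C5, C6} → lossless.
Decomposition 2: common = {C5}, closure = {C5} → lossy.
Decomposition 3: common = {C2, C5, C6}, closure = {C2, C3, C4, C5, C6} → lossless.

Decomposition 2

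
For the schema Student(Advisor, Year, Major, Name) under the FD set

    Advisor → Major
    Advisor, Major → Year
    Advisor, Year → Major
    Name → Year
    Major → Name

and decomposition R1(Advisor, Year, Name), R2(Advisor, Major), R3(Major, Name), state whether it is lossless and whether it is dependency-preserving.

Lossless test (chase): Rows 1 and 2 agree on Advisor; apply Advisor→Major and equate their Major entries. Rows 1 and 2 agree on Advisor, Major; apply Advisor, Major→Year and equate their Year entries. Rows 1 and 3 agree on Name; apply Name→Year and equate their Year entries. Rows 1 and 2 agree on Major; apply Major→Name and equate their Name entries. Row 1 is now all distinguished symbols — the join is lossless.
Dependency preservation: Advisor, Major → Year; Advisor, Year → Major are not contained in any single fragment, but the restricted closure of each left-hand side across the fragments still reaches the right-hand side; the remaining FDs each lie inside some fragment. All dependencies are preserved.

lossless and dependency-preserving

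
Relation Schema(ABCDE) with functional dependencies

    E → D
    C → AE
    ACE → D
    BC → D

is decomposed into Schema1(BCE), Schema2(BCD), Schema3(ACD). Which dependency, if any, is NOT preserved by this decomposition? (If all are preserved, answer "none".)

Check E → D: no single fragment contains all of {DE}, and the restricted closure of {E} across the fragments never reaches {D}.
C → AE is preserved.
ACE → D is preserved.
BC → D is preserved.

E → D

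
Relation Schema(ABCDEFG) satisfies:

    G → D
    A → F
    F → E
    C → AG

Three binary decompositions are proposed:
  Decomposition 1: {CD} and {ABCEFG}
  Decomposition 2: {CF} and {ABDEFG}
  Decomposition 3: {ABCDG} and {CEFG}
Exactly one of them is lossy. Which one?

Decomposition 2

Decomposition 1: common = {C}, closure = {ACDEFG} → lossless.
Decomposition 2: common = {F}, closure = {EF} → lossy.
Decomposition 3: common = {CG}, closure = {ACDEFG} → lossless.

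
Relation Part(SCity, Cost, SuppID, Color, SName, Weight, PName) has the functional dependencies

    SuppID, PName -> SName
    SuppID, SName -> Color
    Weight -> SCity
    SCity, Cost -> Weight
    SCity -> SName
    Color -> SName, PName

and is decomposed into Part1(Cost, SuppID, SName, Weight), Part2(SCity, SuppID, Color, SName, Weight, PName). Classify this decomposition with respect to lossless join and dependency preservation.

lossless but not dependency-preserving

Lossless test: (SuppID, SName, Weight)⁺ = {SCity, SuppID, Color, SName, Weight, PName}, which contains all of one fragment — lossless.
Dependency preservation: the restricted closure of {SCity, Cost} across the fragments never reaches {Weight}, so SCity, Cost → Weight cannot be enforced without a join — not preserved.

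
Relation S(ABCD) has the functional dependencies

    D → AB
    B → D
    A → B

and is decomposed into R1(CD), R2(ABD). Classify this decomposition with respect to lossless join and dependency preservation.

lossless and dependency-preserving

Lossless test: (D)⁺ = {ABD}, which contains all of one fragment — lossless.
Dependency preservation: every FD's attributes lie within a single fragment, so each can be enforced locally — preserved.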